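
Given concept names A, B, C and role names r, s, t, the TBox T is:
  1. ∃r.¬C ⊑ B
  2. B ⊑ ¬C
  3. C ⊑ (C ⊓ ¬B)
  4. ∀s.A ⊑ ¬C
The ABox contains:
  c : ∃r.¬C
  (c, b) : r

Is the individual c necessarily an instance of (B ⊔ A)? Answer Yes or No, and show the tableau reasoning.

Yes

1. c : (B ⊔ A)?  L(c) = {∃r.¬C} ∪ {(¬B ⊓ ¬A)}
   clash {B, ¬B} at c — c ∈ (B ⊔ A)
2. Hence c : (B ⊔ A): entailed.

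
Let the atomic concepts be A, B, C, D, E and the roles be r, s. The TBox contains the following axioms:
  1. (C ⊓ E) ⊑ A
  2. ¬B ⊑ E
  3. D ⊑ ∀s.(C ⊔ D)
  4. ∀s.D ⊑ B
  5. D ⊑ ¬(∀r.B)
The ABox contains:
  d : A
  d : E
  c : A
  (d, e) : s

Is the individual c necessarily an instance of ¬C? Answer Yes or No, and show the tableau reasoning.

No

1. c : ¬C?  L(c) = {A} ∪ {C}
   open: L(c) ⊇ {A, B, C, ¬D} — c ∉ ¬C possible
2. Hence c : ¬C: not entailed.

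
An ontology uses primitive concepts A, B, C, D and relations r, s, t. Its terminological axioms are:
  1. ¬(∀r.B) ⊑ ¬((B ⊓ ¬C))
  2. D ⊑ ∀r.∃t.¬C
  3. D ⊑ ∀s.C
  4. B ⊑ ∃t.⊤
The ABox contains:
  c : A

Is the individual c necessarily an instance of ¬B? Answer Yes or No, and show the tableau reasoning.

No

1. c : ¬B?  L(c) = {A} ∪ {B}
   apply at c: B⊑∃t.⊤
   open: L(c) ⊇ {A, B, ¬D, ∀r.B, ∃t.⊤} (+ ∃-successors) — c ∉ ¬B possible
2. Hence c : ¬B: not entailed.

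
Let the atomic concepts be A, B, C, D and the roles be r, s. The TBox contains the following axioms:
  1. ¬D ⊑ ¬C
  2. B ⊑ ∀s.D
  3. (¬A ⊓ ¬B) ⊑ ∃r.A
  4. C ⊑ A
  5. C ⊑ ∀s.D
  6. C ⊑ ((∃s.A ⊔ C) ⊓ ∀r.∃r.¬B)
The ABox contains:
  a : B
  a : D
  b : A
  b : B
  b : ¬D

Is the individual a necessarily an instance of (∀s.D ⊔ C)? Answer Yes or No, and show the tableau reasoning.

Yes

1. a : (∀s.D ⊔ C)?  L(a) = {B, D} ∪ {(∃s.¬D ⊓ ¬C)}
   clash {D, ¬D} at an ∃-successor — a ∈ (∀s.D ⊔ C)
2. Hence a : (∀s.D ⊔ C): entailed.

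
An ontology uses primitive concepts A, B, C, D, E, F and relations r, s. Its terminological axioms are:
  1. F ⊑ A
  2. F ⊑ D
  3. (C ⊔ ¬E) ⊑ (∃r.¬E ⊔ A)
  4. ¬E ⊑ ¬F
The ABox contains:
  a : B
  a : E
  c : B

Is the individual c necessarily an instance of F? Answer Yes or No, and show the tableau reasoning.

No

1. c : F?  L(c) = {B} ∪ {¬F}
   open: L(c) ⊇ {B, E, ¬C, ¬F} — c ∉ F possible
2. Hence c : F: not entailed.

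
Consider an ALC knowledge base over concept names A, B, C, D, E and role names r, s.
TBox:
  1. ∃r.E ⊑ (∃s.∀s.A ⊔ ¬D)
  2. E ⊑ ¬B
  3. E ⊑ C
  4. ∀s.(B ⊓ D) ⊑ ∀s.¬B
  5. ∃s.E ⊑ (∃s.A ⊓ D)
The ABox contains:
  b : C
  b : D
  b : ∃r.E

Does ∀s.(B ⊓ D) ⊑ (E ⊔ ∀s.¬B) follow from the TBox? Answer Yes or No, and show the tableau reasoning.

1. ∀s.(B ⊓ D) ⊑ (E ⊔ ∀s.¬B)  ⇔  (∀s.(B ⊓ D) ⊓ (¬E ⊓ ∃s.B)) unsat w.r.t. T
   all branches close; clash {D, ¬D} at x₀
2. Hence ∀s.(B ⊓ D) ⊑ (E ⊔ ∀s.¬B): entailed.

Yes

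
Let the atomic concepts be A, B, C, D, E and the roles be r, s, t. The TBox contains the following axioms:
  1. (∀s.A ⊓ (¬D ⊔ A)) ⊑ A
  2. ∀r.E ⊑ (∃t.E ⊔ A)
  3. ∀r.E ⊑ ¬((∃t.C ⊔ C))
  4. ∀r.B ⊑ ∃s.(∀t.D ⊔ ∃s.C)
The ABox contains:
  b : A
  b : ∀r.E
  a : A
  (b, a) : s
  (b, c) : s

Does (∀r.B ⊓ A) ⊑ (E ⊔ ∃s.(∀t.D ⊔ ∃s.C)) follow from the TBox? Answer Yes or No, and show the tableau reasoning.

Yes

1. (∀r.B ⊓ A) ⊑ (E ⊔ ∃s.(∀t.D ⊔ ∃s.C))  ⇔  ((∀r.B ⊓ A) ⊓ (¬E ⊓ ∀s.(∃t.¬D ⊓ ∀s.¬C))) unsat w.r.t. T
   all branches close; clash {C, ¬C} at an ∃-successor
2. Hence (∀r.B ⊓ A) ⊑ (E ⊔ ∃s.(∀t.D ⊔ ∃s.C)): entailed.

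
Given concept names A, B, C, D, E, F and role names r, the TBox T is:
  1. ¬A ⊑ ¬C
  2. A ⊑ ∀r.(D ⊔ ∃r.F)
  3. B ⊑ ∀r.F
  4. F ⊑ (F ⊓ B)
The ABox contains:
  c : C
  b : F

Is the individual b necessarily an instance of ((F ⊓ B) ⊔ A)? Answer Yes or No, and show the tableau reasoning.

Yes

1. b : ((F ⊓ B) ⊔ A)?  L(b) = {F} ∪ {((¬F ⊔ ¬B) ⊓ ¬A)}
   clash {B, ¬B} at b — b ∈ ((F ⊓ B) ⊔ A)
2. Hence b : ((F ⊓ B) ⊔ A): entailed.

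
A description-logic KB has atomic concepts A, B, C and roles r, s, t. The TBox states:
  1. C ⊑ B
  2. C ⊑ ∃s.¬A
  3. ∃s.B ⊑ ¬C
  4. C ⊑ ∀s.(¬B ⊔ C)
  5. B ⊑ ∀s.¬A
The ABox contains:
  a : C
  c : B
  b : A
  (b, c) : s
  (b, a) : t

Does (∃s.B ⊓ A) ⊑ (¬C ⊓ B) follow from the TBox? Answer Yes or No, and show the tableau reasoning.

No

1. (∃s.B ⊓ A) ⊑ (¬C ⊓ B)  ⇔  ((∃s.B ⊓ A) ⊓ (C ⊔ ¬B)) unsat w.r.t. T
   apply at x₀: ∃s.B⊑¬C
   open: L(x₀) ⊇ {A, ¬B, ¬C, ∃s.B} (+ ∃-successors)
2. Hence (∃s.B ⊓ A) ⊑ (¬C ⊓ B): not entailed.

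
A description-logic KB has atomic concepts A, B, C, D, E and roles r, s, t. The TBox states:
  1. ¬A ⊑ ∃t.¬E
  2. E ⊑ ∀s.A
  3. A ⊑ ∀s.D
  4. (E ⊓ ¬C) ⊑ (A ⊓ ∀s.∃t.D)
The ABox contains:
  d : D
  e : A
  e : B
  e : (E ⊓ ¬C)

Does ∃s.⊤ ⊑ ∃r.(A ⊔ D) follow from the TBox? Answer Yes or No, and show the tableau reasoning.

1. ∃s.⊤ ⊑ ∃r.(A ⊔ D)  ⇔  (∃s.⊤ ⊓ ∀r.(¬A ⊓ ¬D)) unsat w.r.t. T
   open: L(x₀) ⊇ {¬A, ¬E, ∀r.(¬A ⊓ ¬D), ∃s.⊤, ∃t.¬E} (+ ∃-successors)
2. Hence ∃s.⊤ ⊑ ∃r.(A ⊔ D): not entailed.

No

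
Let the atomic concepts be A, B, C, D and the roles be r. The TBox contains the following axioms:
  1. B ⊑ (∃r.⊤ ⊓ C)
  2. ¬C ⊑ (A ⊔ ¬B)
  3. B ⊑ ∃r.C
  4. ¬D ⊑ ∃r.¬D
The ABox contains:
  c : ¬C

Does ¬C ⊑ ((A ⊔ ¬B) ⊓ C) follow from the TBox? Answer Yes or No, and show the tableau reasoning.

No

1. ¬C ⊑ ((A ⊔ ¬B) ⊓ C)  ⇔  (¬C ⊓ ((¬A ⊓ B) ⊔ ¬C)) unsat w.r.t. T
   apply at x₀: ¬C⊑(A ⊔ ¬B)
   open: L(x₀) ⊇ {D, ¬B, ¬C}
2. Hence ¬C ⊑ ((A ⊔ ¬B) ⊓ C): not entailed.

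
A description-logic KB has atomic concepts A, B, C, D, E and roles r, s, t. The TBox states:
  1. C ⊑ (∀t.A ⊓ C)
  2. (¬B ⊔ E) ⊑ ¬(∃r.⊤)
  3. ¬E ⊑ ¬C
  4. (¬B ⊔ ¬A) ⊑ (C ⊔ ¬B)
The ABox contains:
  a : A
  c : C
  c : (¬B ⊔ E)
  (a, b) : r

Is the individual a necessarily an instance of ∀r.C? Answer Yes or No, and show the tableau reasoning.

1. a : ∀r.C?  L(a) = {A} ∪ {∃r.¬C}
   open: L(a) ⊇ {A, B, ¬C, ¬E, ∃r.¬C} (+ ∃-successors) — a ∉ ∀r.C possible
2. Hence a : ∀r.C: not entailed.

No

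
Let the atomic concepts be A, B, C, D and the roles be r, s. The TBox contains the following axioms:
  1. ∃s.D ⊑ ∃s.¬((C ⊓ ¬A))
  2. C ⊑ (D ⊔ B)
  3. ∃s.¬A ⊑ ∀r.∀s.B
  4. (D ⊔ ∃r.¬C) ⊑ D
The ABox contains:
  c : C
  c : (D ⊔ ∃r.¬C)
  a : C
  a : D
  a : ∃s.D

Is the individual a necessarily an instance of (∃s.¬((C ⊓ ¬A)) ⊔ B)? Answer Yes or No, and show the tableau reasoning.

1. a : (∃s.¬((C ⊓ ¬A)) ⊔ B)?  L(a) = {C, D, ∃s.D} ∪ {(∀s.(C ⊓ ¬A) ⊓ ¬B)}
   clash {A, ¬A} at an ∃-successor — a ∈ (∃s.¬((C ⊓ ¬A)) ⊔ B)
2. Hence a : (∃s.¬((C ⊓ ¬A)) ⊔ B): entailed.

Yes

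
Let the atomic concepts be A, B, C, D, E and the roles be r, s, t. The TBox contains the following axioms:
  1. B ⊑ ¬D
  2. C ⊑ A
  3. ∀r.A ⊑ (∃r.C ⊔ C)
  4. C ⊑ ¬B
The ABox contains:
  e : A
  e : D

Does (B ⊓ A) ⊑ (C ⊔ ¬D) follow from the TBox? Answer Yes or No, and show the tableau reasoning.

1. (B ⊓ A) ⊑ (C ⊔ ¬D)  ⇔  ((B ⊓ A) ⊓ (¬C ⊓ D)) unsat w.r.t. T
   all branches close; clash {D, ¬D} at x₀
2. Hence (B ⊓ A) ⊑ (C ⊔ ¬D): entailed.

Yes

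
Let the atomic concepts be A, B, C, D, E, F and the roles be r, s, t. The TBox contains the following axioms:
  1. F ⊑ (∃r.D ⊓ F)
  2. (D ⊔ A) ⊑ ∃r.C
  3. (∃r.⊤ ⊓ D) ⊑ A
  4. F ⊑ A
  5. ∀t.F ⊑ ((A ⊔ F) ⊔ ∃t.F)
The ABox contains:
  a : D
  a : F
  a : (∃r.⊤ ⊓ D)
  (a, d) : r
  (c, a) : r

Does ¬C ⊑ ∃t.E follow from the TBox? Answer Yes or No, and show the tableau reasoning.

No

1. ¬C ⊑ ∃t.E  ⇔  (¬C ⊓ ∀t.¬E) unsat w.r.t. T
   open: L(x₀) ⊇ {¬A, ¬C, ¬D, ¬F, ∀t.¬E, …} (+ ∃-successors)
2. Hence ¬C ⊑ ∃t.E: not entailed.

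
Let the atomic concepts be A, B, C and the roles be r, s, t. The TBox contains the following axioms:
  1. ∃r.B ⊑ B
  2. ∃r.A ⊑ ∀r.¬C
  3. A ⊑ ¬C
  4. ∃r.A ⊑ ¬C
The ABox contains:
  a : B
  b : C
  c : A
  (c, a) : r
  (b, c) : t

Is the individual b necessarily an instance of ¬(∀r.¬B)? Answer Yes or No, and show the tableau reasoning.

1. b : ¬(∀r.¬B)?  L(b) = {C} ∪ {∀r.¬B}
   open: L(b) ⊇ {C, ¬A, ∀r.¬A, ∀r.¬B} — b ∉ ¬(∀r.¬B) possible
2. Hence b : ¬(∀r.¬B): not entailed.

No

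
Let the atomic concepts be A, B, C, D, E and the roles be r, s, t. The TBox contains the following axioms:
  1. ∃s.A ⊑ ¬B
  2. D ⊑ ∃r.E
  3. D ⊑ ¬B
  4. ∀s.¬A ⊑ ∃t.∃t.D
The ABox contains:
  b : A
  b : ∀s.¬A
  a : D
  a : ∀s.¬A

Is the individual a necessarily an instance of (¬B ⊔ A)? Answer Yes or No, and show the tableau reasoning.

1. a : (¬B ⊔ A)?  L(a) = {D, ∀s.¬A} ∪ {(B ⊓ ¬A)}
   clash {B, ¬B} at a — a ∈ (¬B ⊔ A)
2. Hence a : (¬B ⊔ A): entailed.

Yes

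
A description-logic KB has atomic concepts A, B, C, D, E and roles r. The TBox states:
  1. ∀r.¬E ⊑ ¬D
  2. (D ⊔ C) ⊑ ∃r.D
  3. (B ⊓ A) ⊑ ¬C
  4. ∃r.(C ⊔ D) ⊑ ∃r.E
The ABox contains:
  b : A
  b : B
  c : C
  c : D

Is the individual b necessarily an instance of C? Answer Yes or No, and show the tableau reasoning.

No

1. b : C?  L(b) = {A, B} ∪ {¬C}
   open: L(b) ⊇ {A, B, ¬C, ¬D, ∃r.E} (+ ∃-successors) — b ∉ C possible
2. Hence b : C: not entailed.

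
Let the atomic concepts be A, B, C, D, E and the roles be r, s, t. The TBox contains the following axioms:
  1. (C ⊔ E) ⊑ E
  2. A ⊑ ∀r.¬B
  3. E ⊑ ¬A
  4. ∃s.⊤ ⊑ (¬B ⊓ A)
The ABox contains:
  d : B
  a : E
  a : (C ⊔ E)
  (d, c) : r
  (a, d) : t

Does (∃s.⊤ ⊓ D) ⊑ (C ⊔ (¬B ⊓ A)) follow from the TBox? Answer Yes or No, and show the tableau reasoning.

Yes

1. (∃s.⊤ ⊓ D) ⊑ (C ⊔ (¬B ⊓ A))  ⇔  ((∃s.⊤ ⊓ D) ⊓ (¬C ⊓ (B ⊔ ¬A))) unsat w.r.t. T
   all branches close; clash {A, ¬A} at x₀
2. Hence (∃s.⊤ ⊓ D) ⊑ (C ⊔ (¬B ⊓ A)): entailed.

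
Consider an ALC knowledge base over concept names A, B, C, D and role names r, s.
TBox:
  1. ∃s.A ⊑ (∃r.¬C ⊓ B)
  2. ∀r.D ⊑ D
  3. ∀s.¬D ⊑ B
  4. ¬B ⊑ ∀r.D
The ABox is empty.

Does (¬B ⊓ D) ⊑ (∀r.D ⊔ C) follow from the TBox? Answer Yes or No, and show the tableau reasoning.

Yes

1. (¬B ⊓ D) ⊑ (∀r.D ⊔ C)  ⇔  ((¬B ⊓ D) ⊓ (∃r.¬D ⊓ ¬C)) unsat w.r.t. T
   all branches close; clash {B, ¬B} at x₀
2. Hence (¬B ⊓ D) ⊑ (∀r.D ⊔ C): entailed.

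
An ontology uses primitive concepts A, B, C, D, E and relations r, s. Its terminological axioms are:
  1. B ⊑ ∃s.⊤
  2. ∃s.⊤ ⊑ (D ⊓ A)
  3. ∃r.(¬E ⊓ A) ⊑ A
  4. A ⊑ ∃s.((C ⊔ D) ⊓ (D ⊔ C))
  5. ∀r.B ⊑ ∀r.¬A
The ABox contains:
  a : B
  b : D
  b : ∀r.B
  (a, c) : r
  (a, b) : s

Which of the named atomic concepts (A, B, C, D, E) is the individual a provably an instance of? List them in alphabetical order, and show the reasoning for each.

1. a : A?  L(a) = {B} ∪ {¬A}
   clash {A, ¬A} at a — a ∈ A
2. a : B?  L(a) = {B} ∪ {¬B}
   clash {B, ¬B} at a — a ∈ B
3. a : C?  L(a) = {B} ∪ {¬C}
   apply at a: B⊑∃s.⊤
   open: L(a) ⊇ {A, B, D, ¬C, ∃r.¬B, …} (+ ∃-successors) — a ∉ C possible
4. a : D?  L(a) = {B} ∪ {¬D}
   clash {D, ¬D} at a — a ∈ D
5. a : E?  L(a) = {B} ∪ {¬E}
   apply at a: B⊑∃s.⊤
   open: L(a) ⊇ {A, B, D, ¬E, ∃r.¬B, …} (+ ∃-successors) — a ∉ E possible
6. Entailed for a: {A, B, D}

{A, B, D}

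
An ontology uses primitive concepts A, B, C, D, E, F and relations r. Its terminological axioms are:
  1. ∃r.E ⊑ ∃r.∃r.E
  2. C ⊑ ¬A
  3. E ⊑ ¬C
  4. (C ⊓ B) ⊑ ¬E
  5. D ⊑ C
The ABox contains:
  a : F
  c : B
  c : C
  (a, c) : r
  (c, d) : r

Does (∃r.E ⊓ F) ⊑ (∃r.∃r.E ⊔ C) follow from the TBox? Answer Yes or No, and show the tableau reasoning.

1. (∃r.E ⊓ F) ⊑ (∃r.∃r.E ⊔ C)  ⇔  ((∃r.E ⊓ F) ⊓ (∀r.∀r.¬E ⊓ ¬C)) unsat w.r.t. T
   all branches close; clash {C, ¬C} at x₀
2. Hence (∃r.E ⊓ F) ⊑ (∃r.∃r.E ⊔ C): entailed.

Yes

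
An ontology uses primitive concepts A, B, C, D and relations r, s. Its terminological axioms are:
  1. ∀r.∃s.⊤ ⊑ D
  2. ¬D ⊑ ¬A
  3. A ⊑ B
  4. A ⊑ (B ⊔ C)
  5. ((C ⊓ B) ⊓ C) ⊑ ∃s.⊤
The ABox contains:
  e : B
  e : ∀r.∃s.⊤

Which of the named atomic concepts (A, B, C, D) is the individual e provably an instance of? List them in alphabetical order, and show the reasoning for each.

1. e : A?  L(e) = {B, ∀r.∃s.⊤} ∪ {¬A}
   apply at e: ∀r.∃s.⊤⊑D
   open: L(e) ⊇ {B, D, ¬A, ¬C, ∀r.∃s.⊤} — e ∉ A possible
2. e : B?  L(e) = {B, ∀r.∃s.⊤} ∪ {¬B}
   clash {B, ¬B} at e — e ∈ B
3. e : C?  L(e) = {B, ∀r.∃s.⊤} ∪ {¬C}
   apply at e: ∀r.∃s.⊤⊑D
   open: L(e) ⊇ {B, D, ¬A, ¬C, ∀r.∃s.⊤} — e ∉ C possible
4. e : D?  L(e) = {B, ∀r.∃s.⊤} ∪ {¬D}
   clash {D, ¬D} at e — e ∈ D
5. Entailed for e: {B, D}

{B, D}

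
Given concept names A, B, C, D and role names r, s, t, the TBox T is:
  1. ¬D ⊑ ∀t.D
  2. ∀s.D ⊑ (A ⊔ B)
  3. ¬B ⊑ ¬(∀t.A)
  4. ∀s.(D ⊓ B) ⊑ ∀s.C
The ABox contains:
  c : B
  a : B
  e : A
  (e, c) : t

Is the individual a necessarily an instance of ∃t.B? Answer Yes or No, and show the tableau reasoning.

1. a : ∃t.B?  L(a) = {B} ∪ {∀t.¬B}
   open: L(a) ⊇ {B, D, ∀t.¬B, ∃s.(¬D ⊔ ¬B), ∃s.¬D} (+ ∃-successors) — a ∉ ∃t.B possible
2. Hence a : ∃t.B: not entailed.

No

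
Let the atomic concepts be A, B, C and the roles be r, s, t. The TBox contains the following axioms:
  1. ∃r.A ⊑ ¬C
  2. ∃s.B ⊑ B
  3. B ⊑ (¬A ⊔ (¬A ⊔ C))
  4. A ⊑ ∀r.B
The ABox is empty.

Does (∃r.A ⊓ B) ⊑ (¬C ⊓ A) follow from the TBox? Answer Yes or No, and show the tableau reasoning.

No

1. (∃r.A ⊓ B) ⊑ (¬C ⊓ A)  ⇔  ((∃r.A ⊓ B) ⊓ (C ⊔ ¬A)) unsat w.r.t. T
   apply at x₀: ∃r.A⊑¬C; B⊑(¬A ⊔ (¬A ⊔ C))
   open: L(x₀) ⊇ {B, ¬A, ¬C, ∃r.A} (+ ∃-successors)
2. Hence (∃r.A ⊓ B) ⊑ (¬C ⊓ A): not entailed.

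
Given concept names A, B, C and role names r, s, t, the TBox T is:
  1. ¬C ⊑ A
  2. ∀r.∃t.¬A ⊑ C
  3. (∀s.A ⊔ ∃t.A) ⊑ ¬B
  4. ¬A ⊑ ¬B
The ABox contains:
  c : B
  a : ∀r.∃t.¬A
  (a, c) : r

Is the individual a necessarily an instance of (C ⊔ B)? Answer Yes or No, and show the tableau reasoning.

Yes

1. a : (C ⊔ B)?  L(a) = {∀r.∃t.¬A} ∪ {(¬C ⊓ ¬B)}
   clash {C, ¬C} at a — a ∈ (C ⊔ B)
2. Hence a : (C ⊔ B): entailed.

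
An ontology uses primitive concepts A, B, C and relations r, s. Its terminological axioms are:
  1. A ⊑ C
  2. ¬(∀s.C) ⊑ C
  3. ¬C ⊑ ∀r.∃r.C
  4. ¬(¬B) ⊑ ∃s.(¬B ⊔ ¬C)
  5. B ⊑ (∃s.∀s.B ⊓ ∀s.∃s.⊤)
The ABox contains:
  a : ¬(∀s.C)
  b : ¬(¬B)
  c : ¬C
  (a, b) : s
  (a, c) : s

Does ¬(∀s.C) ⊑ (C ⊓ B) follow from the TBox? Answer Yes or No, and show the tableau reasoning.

1. ¬(∀s.C) ⊑ (C ⊓ B)  ⇔  (∃s.¬C ⊓ (¬C ⊔ ¬B)) unsat w.r.t. T
   apply at x₀: ¬(∀s.C)⊑C
   open: L(x₀) ⊇ {C, ¬A, ¬B, ∃s.¬C} (+ ∃-successors)
2. Hence ¬(∀s.C) ⊑ (C ⊓ B): not entailed.

No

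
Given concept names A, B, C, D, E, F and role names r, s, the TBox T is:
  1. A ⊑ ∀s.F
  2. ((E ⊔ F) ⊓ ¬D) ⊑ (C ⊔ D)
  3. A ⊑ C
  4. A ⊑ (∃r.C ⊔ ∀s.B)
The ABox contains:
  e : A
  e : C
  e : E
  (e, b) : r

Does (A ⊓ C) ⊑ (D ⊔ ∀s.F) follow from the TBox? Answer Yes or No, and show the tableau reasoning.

1. (A ⊓ C) ⊑ (D ⊔ ∀s.F)  ⇔  ((A ⊓ C) ⊓ (¬D ⊓ ∃s.¬F)) unsat w.r.t. T
   all branches close; clash {F, ¬F} at an ∃-successor
2. Hence (A ⊓ C) ⊑ (D ⊔ ∀s.F): entailed.

Yes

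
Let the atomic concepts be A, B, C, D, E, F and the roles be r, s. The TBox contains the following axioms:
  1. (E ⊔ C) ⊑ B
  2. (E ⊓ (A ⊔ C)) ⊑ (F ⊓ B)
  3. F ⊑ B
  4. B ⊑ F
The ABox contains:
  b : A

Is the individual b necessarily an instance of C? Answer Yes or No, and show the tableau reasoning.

1. b : C?  L(b) = {A} ∪ {¬C}
   open: L(b) ⊇ {A, ¬B, ¬C, ¬E, ¬F} — b ∉ C possible
2. Hence b : C: not entailed.

No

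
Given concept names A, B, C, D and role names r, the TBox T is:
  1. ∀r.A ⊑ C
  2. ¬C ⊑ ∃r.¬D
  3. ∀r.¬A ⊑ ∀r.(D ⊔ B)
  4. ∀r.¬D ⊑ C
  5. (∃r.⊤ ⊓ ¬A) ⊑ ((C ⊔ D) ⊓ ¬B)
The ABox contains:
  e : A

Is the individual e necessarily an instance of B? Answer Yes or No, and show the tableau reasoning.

1. e : B?  L(e) = {A} ∪ {¬B}
   open: L(e) ⊇ {A, C, ¬B, ∃r.A, ∃r.D} (+ ∃-successors) — e ∉ B possible
2. Hence e : B: not entailed.

No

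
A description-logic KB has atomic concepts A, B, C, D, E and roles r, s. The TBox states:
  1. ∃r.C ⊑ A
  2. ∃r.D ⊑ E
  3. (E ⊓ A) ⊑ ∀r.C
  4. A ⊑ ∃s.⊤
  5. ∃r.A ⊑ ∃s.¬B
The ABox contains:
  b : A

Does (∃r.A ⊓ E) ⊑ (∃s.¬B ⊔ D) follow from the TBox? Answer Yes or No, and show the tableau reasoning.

Yes

1. (∃r.A ⊓ E) ⊑ (∃s.¬B ⊔ D)  ⇔  ((∃r.A ⊓ E) ⊓ (∀s.B ⊓ ¬D)) unsat w.r.t. T
   all branches close; clash {B, ¬B} at an ∃-successor
2. Hence (∃r.A ⊓ E) ⊑ (∃s.¬B ⊔ D): entailed.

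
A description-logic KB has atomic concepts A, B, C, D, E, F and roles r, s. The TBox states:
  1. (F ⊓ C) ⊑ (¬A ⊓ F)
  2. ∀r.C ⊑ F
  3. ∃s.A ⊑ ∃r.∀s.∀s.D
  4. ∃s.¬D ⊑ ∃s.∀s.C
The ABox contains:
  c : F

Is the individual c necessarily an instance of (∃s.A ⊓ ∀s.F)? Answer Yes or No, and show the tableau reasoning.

1. c : (∃s.A ⊓ ∀s.F)?  L(c) = {F} ∪ {(∀s.¬A ⊔ ∃s.¬F)}
   open: L(c) ⊇ {F, ¬C, ∀s.D, ∀s.¬A} — c ∉ (∃s.A ⊓ ∀s.F) possible
2. Hence c : (∃s.A ⊓ ∀s.F): not entailed.

No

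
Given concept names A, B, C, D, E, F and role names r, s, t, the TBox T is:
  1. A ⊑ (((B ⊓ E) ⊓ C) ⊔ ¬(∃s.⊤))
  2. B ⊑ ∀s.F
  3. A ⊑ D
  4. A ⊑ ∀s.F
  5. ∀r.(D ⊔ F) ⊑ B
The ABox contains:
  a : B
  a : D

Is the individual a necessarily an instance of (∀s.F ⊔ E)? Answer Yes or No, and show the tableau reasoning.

Yes

1. a : (∀s.F ⊔ E)?  L(a) = {B, D} ∪ {(∃s.¬F ⊓ ¬E)}
   clash ⊥ at an ∃-successor — a ∈ (∀s.F ⊔ E)
2. Hence a : (∀s.F ⊔ E): entailed.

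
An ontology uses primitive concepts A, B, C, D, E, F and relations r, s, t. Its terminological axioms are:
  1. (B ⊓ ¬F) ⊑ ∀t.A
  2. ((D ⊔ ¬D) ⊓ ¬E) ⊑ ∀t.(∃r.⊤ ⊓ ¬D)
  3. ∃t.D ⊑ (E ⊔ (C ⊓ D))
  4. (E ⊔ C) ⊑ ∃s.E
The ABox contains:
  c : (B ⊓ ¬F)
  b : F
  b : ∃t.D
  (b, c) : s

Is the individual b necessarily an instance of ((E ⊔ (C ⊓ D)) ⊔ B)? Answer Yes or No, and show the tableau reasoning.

Yes

1. b : ((E ⊔ (C ⊓ D)) ⊔ B)?  L(b) = {F, ∃t.D} ∪ {((¬E ⊓ (¬C ⊔ ¬D)) ⊓ ¬B)}
   clash {D, ¬D} at b — b ∈ ((E ⊔ (C ⊓ D)) ⊔ B)
2. Hence b : ((E ⊔ (C ⊓ D)) ⊔ B): entailed.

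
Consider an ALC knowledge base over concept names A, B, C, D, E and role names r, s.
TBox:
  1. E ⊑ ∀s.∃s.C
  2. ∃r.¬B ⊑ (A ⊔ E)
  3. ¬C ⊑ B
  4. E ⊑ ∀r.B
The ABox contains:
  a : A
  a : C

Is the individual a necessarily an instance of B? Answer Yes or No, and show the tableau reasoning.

No

1. a : B?  L(a) = {A, C} ∪ {¬B}
   open: L(a) ⊇ {A, C, ¬B, ¬E, ∀r.B} — a ∉ B possible
2. Hence a : B: not entailed.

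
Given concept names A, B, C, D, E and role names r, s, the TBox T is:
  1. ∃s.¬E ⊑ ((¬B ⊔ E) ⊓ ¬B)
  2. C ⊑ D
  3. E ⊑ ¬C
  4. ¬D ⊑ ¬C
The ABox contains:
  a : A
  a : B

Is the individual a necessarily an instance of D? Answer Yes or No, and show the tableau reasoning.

1. a : D?  L(a) = {A, B} ∪ {¬D}
   apply at a: ¬D⊑¬C
   open: L(a) ⊇ {A, B, ¬C, ¬D, ∀s.E} — a ∉ D possible
2. Hence a : D: not entailed.

No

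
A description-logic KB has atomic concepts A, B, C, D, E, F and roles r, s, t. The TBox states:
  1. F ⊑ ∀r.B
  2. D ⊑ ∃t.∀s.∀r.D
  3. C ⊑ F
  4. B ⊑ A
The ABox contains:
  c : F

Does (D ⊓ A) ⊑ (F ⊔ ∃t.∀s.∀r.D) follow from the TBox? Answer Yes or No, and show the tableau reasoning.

1. (D ⊓ A) ⊑ (F ⊔ ∃t.∀s.∀r.D)  ⇔  ((D ⊓ A) ⊓ (¬F ⊓ ∀t.∃s.∃r.¬D)) unsat w.r.t. T
   all branches close; clash {F, ¬F} at x₀
2. Hence (D ⊓ A) ⊑ (F ⊔ ∃t.∀s.∀r.D): entailed.

Yes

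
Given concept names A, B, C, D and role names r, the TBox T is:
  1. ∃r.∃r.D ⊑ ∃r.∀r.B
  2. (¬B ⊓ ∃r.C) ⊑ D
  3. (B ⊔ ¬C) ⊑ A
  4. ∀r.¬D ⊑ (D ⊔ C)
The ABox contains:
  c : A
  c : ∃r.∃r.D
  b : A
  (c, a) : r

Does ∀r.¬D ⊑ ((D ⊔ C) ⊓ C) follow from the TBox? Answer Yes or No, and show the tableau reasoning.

No

1. ∀r.¬D ⊑ ((D ⊔ C) ⊓ C)  ⇔  (∀r.¬D ⊓ ((¬D ⊓ ¬C) ⊔ ¬C)) unsat w.r.t. T
   apply at x₀: ∀r.¬D⊑(D ⊔ C)
   open: L(x₀) ⊇ {A, D, ¬C, ∀r.¬D, ∀r.∀r.¬D}
2. Hence ∀r.¬D ⊑ ((D ⊔ C) ⊓ C): not entailed.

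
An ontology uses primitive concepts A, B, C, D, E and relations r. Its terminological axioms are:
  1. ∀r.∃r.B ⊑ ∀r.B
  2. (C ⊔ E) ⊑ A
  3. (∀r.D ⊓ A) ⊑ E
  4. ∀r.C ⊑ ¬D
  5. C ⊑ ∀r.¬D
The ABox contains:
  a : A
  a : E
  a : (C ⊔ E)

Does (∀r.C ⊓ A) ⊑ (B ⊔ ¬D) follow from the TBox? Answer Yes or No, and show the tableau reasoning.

Yes

1. (∀r.C ⊓ A) ⊑ (B ⊔ ¬D)  ⇔  ((∀r.C ⊓ A) ⊓ (¬B ⊓ D)) unsat w.r.t. T
   all branches close; clash {D, ¬D} at x₀
2. Hence (∀r.C ⊓ A) ⊑ (B ⊔ ¬D): entailed.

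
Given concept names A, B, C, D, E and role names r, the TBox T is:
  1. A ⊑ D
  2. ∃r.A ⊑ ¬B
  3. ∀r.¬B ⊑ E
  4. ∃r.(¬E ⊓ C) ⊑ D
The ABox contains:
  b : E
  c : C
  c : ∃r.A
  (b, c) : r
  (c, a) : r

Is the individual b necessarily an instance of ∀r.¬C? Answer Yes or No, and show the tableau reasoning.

1. b : ∀r.¬C?  L(b) = {E} ∪ {∃r.C}
   open: L(b) ⊇ {E, ¬A, ∀r.(E ⊔ ¬C), ∀r.¬A, ∃r.C} (+ ∃-successors) — b ∉ ∀r.¬C possible
2. Hence b : ∀r.¬C: not entailed.

No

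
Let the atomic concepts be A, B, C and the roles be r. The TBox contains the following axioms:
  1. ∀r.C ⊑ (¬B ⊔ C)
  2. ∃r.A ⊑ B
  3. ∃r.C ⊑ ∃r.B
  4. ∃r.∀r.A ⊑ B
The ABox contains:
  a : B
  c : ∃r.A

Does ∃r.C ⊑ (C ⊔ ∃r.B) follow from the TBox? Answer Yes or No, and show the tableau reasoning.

Yes

1. ∃r.C ⊑ (C ⊔ ∃r.B)  ⇔  (∃r.C ⊓ (¬C ⊓ ∀r.¬B)) unsat w.r.t. T
   all branches close; clash {C, ¬C} at x₀
2. Hence ∃r.C ⊑ (C ⊔ ∃r.B): entailed.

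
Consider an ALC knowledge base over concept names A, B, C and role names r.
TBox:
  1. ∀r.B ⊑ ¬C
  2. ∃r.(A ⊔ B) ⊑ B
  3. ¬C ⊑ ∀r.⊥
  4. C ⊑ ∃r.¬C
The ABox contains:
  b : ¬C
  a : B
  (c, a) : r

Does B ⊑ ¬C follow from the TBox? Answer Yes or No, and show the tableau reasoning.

1. B ⊑ ¬C  ⇔  (B ⊓ C) unsat w.r.t. T
   apply at x₀: C⊑∃r.¬C
   open: L(x₀) ⊇ {B, C, ∃r.¬B, ∃r.¬C} (+ ∃-successors)
2. Hence B ⊑ ¬C: not entailed.

No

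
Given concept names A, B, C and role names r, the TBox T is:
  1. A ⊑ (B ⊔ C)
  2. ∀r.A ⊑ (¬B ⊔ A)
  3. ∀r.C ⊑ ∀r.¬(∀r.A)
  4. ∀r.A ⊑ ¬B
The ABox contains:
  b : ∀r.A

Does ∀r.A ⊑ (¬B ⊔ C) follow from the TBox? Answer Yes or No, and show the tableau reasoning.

1. ∀r.A ⊑ (¬B ⊔ C)  ⇔  (∀r.A ⊓ (B ⊓ ¬C)) unsat w.r.t. T
   all branches close; clash {B, ¬B} at x₀
2. Hence ∀r.A ⊑ (¬B ⊔ C): entailed.

Yes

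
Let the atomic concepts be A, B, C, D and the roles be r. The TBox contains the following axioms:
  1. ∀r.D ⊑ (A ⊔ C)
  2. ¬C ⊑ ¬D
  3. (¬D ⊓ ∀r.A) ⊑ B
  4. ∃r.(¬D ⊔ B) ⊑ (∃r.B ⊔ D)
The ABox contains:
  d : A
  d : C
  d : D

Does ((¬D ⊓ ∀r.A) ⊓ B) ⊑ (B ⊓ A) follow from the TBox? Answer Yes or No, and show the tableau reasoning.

1. ((¬D ⊓ ∀r.A) ⊓ B) ⊑ (B ⊓ A)  ⇔  (((¬D ⊓ ∀r.A) ⊓ B) ⊓ (¬B ⊔ ¬A)) unsat w.r.t. T
   open: L(x₀) ⊇ {B, ¬A, ¬D, ∀r.A, ∃r.B, …} (+ ∃-successors)
2. Hence ((¬D ⊓ ∀r.A) ⊓ B) ⊑ (B ⊓ A): not entailed.

No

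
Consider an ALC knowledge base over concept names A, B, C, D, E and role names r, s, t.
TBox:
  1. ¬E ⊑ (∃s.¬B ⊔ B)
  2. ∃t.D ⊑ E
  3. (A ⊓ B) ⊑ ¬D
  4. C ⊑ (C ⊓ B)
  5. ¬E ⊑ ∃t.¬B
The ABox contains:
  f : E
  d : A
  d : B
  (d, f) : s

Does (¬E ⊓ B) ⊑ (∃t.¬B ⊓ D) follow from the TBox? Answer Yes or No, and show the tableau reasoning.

No

1. (¬E ⊓ B) ⊑ (∃t.¬B ⊓ D)  ⇔  ((¬E ⊓ B) ⊓ (∀t.B ⊔ ¬D)) unsat w.r.t. T
   apply at x₀: ¬E⊑(∃s.¬B ⊔ B); ¬E⊑∃t.¬B
   open: L(x₀) ⊇ {B, ¬C, ¬D, ¬E, ∀t.¬D, …} (+ ∃-successors)
2. Hence (¬E ⊓ B) ⊑ (∃t.¬B ⊓ D): not entailed.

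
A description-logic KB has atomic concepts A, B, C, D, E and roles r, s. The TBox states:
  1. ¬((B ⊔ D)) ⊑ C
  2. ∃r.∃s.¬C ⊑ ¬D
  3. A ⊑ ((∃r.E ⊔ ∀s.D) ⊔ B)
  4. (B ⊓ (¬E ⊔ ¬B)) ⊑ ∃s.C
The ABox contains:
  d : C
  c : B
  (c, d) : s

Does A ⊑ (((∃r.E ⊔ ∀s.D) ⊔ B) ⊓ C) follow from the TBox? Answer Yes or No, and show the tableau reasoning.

No

1. A ⊑ (((∃r.E ⊔ ∀s.D) ⊔ B) ⊓ C)  ⇔  (A ⊓ (((∀r.¬E ⊓ ∃s.¬D) ⊓ ¬B) ⊔ ¬C)) unsat w.r.t. T
   apply at x₀: A⊑((∃r.E ⊔ ∀s.D) ⊔ B)
   open: L(x₀) ⊇ {A, B, E, ¬C, ∀r.∀s.C}
2. Hence A ⊑ (((∃r.E ⊔ ∀s.D) ⊔ B) ⊓ C): not entailed.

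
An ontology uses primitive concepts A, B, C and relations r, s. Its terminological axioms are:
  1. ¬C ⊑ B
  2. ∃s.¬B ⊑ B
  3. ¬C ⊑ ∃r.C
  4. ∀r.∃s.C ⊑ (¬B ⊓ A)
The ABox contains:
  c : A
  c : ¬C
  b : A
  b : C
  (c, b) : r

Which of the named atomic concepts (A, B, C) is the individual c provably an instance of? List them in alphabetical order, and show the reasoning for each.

1. c : A?  L(c) = {A, ¬C} ∪ {¬A}
   clash {A, ¬A} at c — c ∈ A
2. c : B?  L(c) = {A, ¬C} ∪ {¬B}
   clash {B, ¬B} at c — c ∈ B
3. c : C?  L(c) = {A, ¬C} ∪ {¬C}
   apply at c: ¬C⊑B; ¬C⊑∃r.C
   open: L(c) ⊇ {A, B, ¬C, ∃r.C, ∃r.∀s.¬C} (+ ∃-successors) — c ∉ C possible
4. Entailed for c: {A, B}

{A, B}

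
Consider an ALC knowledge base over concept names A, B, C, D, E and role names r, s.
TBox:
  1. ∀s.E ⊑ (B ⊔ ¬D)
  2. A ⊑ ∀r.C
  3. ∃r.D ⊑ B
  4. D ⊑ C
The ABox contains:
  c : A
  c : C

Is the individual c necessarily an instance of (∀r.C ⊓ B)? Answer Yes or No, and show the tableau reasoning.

No

1. c : (∀r.C ⊓ B)?  L(c) = {A, C} ∪ {(∃r.¬C ⊔ ¬B)}
   apply at c: A⊑∀r.C
   open: L(c) ⊇ {A, C, ¬B, ∀r.C, ∀r.¬D, …} (+ ∃-successors) — c ∉ (∀r.C ⊓ B) possible
2. Hence c : (∀r.C ⊓ B): not entailed.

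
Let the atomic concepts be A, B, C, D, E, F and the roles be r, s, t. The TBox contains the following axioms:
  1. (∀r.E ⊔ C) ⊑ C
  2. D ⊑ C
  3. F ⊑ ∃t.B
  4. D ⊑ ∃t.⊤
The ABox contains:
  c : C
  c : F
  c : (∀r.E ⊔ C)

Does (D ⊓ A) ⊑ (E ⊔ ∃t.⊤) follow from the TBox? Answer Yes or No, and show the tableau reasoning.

1. (D ⊓ A) ⊑ (E ⊔ ∃t.⊤)  ⇔  ((D ⊓ A) ⊓ (¬E ⊓ ∀t.⊥)) unsat w.r.t. T
   all branches close; clash ⊥ at an ∃-successor
2. Hence (D ⊓ A) ⊑ (E ⊔ ∃t.⊤): entailed.

Yes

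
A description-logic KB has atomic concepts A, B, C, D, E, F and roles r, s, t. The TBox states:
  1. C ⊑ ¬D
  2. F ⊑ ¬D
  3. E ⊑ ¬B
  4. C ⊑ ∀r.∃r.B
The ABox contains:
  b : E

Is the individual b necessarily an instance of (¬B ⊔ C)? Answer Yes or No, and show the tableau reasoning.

Yes

1. b : (¬B ⊔ C)?  L(b) = {E} ∪ {(B ⊓ ¬C)}
   clash {B, ¬B} at b — b ∈ (¬B ⊔ C)
2. Hence b : (¬B ⊔ C): entailed.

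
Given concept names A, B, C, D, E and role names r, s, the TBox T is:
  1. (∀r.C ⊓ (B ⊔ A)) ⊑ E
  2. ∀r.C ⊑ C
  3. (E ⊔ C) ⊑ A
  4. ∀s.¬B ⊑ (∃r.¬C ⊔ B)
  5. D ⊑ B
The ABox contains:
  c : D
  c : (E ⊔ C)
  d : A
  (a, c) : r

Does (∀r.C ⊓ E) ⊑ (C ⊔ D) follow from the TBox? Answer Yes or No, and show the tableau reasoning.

Yes

1. (∀r.C ⊓ E) ⊑ (C ⊔ D)  ⇔  ((∀r.C ⊓ E) ⊓ (¬C ⊓ ¬D)) unsat w.r.t. T
   all branches close; clash {C, ¬C} at x₀
2. Hence (∀r.C ⊓ E) ⊑ (C ⊔ D): entailed.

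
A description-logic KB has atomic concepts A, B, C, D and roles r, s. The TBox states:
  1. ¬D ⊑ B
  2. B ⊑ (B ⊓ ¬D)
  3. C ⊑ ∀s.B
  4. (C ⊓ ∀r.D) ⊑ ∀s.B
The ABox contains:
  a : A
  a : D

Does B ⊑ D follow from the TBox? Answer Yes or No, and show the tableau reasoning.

1. B ⊑ D  ⇔  (B ⊓ ¬D) unsat w.r.t. T
   open: L(x₀) ⊇ {B, ¬C, ¬D}
2. Hence B ⊑ D: not entailed.

No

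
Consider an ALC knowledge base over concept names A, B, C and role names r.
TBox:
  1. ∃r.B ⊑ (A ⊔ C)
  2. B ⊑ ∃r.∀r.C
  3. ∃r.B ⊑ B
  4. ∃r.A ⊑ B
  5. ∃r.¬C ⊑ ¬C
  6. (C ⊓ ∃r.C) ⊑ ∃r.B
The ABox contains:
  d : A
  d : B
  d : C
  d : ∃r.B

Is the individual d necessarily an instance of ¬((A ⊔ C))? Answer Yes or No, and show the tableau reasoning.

No

1. d : ¬((A ⊔ C))?  L(d) = {A, B, C, ∃r.B} ∪ {(A ⊔ C)}
   apply at d: B⊑∃r.∀r.C
   open: L(d) ⊇ {A, B, C, ∀r.C, ∃r.B, …} (+ ∃-successors) — d ∉ ¬((A ⊔ C)) possible
2. Hence d : ¬((A ⊔ C)): not entailed.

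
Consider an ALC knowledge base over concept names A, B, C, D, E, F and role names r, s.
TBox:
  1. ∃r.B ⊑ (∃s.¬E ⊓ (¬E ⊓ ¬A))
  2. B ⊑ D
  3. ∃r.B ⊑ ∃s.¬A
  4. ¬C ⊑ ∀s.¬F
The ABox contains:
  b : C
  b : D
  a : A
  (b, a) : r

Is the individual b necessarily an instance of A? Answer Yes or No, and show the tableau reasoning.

No

1. b : A?  L(b) = {C, D} ∪ {¬A}
   open: L(b) ⊇ {C, D, ¬A, ∀r.¬B} — b ∉ A possible
2. Hence b : A: not entailed.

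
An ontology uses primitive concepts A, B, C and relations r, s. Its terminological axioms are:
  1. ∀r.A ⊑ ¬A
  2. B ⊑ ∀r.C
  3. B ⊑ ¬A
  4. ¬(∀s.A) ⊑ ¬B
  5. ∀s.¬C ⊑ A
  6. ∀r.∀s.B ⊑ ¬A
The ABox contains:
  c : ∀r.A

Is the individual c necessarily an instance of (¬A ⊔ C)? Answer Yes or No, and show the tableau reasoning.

1. c : (¬A ⊔ C)?  L(c) = {∀r.A} ∪ {(A ⊓ ¬C)}
   clash {A, ¬A} at c — c ∈ (¬A ⊔ C)
2. Hence c : (¬A ⊔ C): entailed.

Yes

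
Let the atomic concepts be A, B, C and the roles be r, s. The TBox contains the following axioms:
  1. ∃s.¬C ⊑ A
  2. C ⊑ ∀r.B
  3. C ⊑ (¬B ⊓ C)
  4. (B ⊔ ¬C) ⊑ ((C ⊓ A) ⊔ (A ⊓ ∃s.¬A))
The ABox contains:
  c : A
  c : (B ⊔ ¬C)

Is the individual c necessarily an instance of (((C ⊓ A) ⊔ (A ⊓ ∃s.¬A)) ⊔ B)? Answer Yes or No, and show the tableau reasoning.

1. c : (((C ⊓ A) ⊔ (A ⊓ ∃s.¬A)) ⊔ B)?  L(c) = {A, (B ⊔ ¬C)} ∪ {(((¬C ⊔ ¬A) ⊓ (¬A ⊔ ∀s.A)) ⊓ ¬B)}
   clash {A, ¬A} at an ∃-successor — c ∈ (((C ⊓ A) ⊔ (A ⊓ ∃s.¬A)) ⊔ B)
2. Hence c : (((C ⊓ A) ⊔ (A ⊓ ∃s.¬A)) ⊔ B): entailed.

Yes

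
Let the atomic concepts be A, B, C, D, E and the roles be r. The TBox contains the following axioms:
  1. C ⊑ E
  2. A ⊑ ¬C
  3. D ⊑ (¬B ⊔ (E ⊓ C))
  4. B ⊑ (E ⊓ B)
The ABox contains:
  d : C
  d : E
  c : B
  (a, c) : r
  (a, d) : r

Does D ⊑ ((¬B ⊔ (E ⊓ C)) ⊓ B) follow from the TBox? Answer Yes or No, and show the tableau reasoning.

No

1. D ⊑ ((¬B ⊔ (E ⊓ C)) ⊓ B)  ⇔  (D ⊓ ((B ⊓ (¬E ⊔ ¬C)) ⊔ ¬B)) unsat w.r.t. T
   apply at x₀: D⊑(¬B ⊔ (E ⊓ C))
   open: L(x₀) ⊇ {D, ¬A, ¬B, ¬C}
2. Hence D ⊑ ((¬B ⊔ (E ⊓ C)) ⊓ B): not entailed.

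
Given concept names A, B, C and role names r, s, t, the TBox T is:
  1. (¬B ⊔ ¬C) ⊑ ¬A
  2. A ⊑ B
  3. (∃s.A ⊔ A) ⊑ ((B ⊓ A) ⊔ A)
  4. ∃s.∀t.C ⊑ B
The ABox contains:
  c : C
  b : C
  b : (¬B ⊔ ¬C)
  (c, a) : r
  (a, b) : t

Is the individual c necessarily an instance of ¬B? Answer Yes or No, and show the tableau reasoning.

1. c : ¬B?  L(c) = {C} ∪ {B}
   open: L(c) ⊇ {B, C, ¬A, ∀s.¬A} — c ∉ ¬B possible
2. Hence c : ¬B: not entailed.

No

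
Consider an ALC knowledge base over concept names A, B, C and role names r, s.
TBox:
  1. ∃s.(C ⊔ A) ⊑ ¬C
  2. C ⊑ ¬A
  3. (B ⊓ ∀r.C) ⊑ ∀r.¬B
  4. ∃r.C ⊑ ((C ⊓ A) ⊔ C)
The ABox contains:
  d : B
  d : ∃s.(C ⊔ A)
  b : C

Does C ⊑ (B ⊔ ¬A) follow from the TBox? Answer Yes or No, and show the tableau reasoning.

Yes

1. C ⊑ (B ⊔ ¬A)  ⇔  (C ⊓ (¬B ⊓ A)) unsat w.r.t. T
   all branches close; clash {A, ¬A} at x₀
2. Hence C ⊑ (B ⊔ ¬A): entailed.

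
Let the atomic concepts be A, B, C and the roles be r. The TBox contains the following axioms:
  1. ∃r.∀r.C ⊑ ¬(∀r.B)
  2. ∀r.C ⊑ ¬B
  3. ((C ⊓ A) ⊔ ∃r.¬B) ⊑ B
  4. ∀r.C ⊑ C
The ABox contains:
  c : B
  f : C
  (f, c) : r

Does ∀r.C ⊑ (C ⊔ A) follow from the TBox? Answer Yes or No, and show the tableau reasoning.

1. ∀r.C ⊑ (C ⊔ A)  ⇔  (∀r.C ⊓ (¬C ⊓ ¬A)) unsat w.r.t. T
   all branches close; clash {C, ¬C} at x₀
2. Hence ∀r.C ⊑ (C ⊔ A): entailed.

Yes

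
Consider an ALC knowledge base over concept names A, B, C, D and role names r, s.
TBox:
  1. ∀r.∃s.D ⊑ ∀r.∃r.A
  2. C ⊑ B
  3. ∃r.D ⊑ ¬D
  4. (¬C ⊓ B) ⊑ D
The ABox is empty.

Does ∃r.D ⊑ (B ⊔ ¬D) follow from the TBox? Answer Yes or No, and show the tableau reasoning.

1. ∃r.D ⊑ (B ⊔ ¬D)  ⇔  (∃r.D ⊓ (¬B ⊓ D)) unsat w.r.t. T
   all branches close; clash {B, ¬B} at x₀
2. Hence ∃r.D ⊑ (B ⊔ ¬D): entailed.

Yes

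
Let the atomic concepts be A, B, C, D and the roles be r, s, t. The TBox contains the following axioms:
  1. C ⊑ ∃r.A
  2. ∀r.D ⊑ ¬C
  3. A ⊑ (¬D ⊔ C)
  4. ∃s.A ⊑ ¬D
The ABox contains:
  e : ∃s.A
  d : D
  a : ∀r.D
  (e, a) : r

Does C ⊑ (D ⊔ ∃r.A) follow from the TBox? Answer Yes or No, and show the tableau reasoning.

Yes

1. C ⊑ (D ⊔ ∃r.A)  ⇔  (C ⊓ (¬D ⊓ ∀r.¬A)) unsat w.r.t. T
   all branches close; clash {C, ¬C} at x₀
2. Hence C ⊑ (D ⊔ ∃r.A): entailed.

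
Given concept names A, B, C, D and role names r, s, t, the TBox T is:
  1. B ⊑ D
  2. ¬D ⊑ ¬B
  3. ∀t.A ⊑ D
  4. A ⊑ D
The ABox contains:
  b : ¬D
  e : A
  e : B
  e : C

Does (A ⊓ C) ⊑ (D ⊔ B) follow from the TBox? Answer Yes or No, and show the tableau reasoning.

1. (A ⊓ C) ⊑ (D ⊔ B)  ⇔  ((A ⊓ C) ⊓ (¬D ⊓ ¬B)) unsat w.r.t. T
   all branches close; clash {D, ¬D} at x₀
2. Hence (A ⊓ C) ⊑ (D ⊔ B): entailed.

Yes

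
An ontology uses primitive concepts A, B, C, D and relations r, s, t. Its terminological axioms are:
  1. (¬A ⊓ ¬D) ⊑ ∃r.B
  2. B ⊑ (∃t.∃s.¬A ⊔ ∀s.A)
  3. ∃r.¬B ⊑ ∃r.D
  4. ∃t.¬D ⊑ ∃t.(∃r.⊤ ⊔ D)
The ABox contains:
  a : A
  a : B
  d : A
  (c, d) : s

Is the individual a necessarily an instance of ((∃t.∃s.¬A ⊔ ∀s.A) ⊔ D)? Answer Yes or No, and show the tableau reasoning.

Yes

1. a : ((∃t.∃s.¬A ⊔ ∀s.A) ⊔ D)?  L(a) = {A, B} ∪ {((∀t.∀s.A ⊓ ∃s.¬A) ⊓ ¬D)}
   clash {A, ¬A} at an ∃-successor — a ∈ ((∃t.∃s.¬A ⊔ ∀s.A) ⊔ D)
2. Hence a : ((∃t.∃s.¬A ⊔ ∀s.A) ⊔ D): entailed.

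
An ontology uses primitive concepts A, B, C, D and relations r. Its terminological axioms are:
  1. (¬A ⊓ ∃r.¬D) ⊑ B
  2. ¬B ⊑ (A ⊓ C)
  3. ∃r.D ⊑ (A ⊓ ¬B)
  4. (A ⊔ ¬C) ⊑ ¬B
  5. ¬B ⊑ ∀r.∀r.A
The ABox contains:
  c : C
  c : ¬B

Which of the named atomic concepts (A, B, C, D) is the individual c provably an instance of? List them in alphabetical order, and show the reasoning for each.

1. c : A?  L(c) = {C, ¬B} ∪ {¬A}
   clash {A, ¬A} at c — c ∈ A
2. c : B?  L(c) = {C, ¬B} ∪ {¬B}
   apply at c: ¬B⊑(A ⊓ C); ¬B⊑∀r.∀r.A
   open: L(c) ⊇ {A, C, ¬B, ∀r.¬D, ∀r.∀r.A} — c ∉ B possible
3. c : C?  L(c) = {C, ¬B} ∪ {¬C}
   clash {C, ¬C} at c — c ∈ C
4. c : D?  L(c) = {C, ¬B} ∪ {¬D}
   apply at c: ¬B⊑(A ⊓ C); ¬B⊑∀r.∀r.A
   open: L(c) ⊇ {A, C, ¬B, ¬D, ∀r.¬D, …} — c ∉ D possible
5. Entailed for c: {A, C}

{A, C}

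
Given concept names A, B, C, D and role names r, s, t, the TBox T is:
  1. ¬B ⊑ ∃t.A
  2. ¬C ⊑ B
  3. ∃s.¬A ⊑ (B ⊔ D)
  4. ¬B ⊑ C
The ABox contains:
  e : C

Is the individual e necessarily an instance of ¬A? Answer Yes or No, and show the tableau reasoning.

No

1. e : ¬A?  L(e) = {C} ∪ {A}
   open: L(e) ⊇ {A, B, C, ∀s.A} — e ∉ ¬A possible
2. Hence e : ¬A: not entailed.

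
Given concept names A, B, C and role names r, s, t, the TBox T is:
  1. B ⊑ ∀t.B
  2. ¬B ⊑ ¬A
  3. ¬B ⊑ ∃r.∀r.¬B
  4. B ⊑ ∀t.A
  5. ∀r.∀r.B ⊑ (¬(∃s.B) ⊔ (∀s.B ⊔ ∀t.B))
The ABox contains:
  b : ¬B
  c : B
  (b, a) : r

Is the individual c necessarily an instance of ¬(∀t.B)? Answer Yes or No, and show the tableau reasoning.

No

1. c : ¬(∀t.B)?  L(c) = {B} ∪ {∀t.B}
   apply at c: B⊑∀t.A
   open: L(c) ⊇ {B, ∀t.A, ∀t.B, ∃r.∃r.¬B} (+ ∃-successors) — c ∉ ¬(∀t.B) possible
2. Hence c : ¬(∀t.B): not entailed.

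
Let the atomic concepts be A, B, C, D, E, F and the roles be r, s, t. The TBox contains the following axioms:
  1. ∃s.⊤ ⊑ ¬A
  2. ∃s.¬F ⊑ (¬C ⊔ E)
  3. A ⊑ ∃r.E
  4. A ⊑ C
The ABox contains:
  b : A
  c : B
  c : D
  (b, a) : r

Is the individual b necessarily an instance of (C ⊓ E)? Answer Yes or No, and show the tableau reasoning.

No

1. b : (C ⊓ E)?  L(b) = {A} ∪ {(¬C ⊔ ¬E)}
   apply at b: A⊑∃r.E; A⊑C
   open: L(b) ⊇ {A, C, ¬E, ∀s.F, ∀s.⊥, …} (+ ∃-successors) — b ∉ (C ⊓ E) possible
2. Hence b : (C ⊓ E): not entailed.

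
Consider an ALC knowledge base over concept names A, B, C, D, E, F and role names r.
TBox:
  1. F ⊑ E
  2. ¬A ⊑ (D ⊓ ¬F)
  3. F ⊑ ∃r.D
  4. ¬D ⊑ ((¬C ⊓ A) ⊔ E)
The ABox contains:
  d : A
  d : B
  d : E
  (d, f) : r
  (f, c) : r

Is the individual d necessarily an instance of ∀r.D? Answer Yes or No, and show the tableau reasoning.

1. d : ∀r.D?  L(d) = {A, B, E} ∪ {∃r.¬D}
   open: L(d) ⊇ {A, B, D, E, ¬F, …} (+ ∃-successors) — d ∉ ∀r.D possible
2. Hence d : ∀r.D: not entailed.

No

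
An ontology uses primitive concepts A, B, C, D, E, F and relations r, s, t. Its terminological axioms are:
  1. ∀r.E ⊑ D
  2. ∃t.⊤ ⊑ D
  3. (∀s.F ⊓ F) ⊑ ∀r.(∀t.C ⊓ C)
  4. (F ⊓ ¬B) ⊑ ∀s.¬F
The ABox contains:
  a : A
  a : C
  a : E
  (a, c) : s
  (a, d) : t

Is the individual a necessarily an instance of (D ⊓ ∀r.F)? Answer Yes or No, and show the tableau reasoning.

No

1. a : (D ⊓ ∀r.F)?  L(a) = {A, C, E} ∪ {(¬D ⊔ ∃r.¬F)}
   open: L(a) ⊇ {A, C, D, E, ¬F, …} (+ ∃-successors) — a ∉ (D ⊓ ∀r.F) possible
2. Hence a : (D ⊓ ∀r.F): not entailed.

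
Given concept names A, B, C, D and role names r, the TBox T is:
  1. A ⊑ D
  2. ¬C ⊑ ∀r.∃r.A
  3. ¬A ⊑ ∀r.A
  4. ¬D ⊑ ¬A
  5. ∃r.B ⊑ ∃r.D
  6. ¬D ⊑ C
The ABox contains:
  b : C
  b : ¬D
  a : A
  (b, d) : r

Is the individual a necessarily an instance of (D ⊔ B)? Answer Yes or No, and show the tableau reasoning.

Yes

1. a : (D ⊔ B)?  L(a) = {A} ∪ {(¬D ⊓ ¬B)}
   clash {A, ¬A} at a — a ∈ (D ⊔ B)
2. Hence a : (D ⊔ B): entailed.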